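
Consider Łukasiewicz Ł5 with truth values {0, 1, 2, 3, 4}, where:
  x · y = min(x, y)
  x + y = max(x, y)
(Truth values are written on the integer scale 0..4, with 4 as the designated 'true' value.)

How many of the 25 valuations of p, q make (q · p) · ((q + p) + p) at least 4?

value 4: 1 assignment (counts)
value 3: 3 assignments
value 2: 5 assignments
value 1: 7 assignments
value 0: 9 assignments
So 1 of the 25 assignments meets the threshold.

1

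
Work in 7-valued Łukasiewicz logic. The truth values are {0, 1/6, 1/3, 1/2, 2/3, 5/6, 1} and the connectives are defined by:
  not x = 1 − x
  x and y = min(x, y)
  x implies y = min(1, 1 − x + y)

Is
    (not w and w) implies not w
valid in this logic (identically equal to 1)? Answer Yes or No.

Yes

w = 0 ↦ 1
w = 1/6 ↦ 1
w = 1/3 ↦ 1
w = 1/2 ↦ 1
w = 2/3 ↦ 1
w = 5/6 ↦ 1
w = 1 ↦ 1
Every assignment gives a value ≥ 1.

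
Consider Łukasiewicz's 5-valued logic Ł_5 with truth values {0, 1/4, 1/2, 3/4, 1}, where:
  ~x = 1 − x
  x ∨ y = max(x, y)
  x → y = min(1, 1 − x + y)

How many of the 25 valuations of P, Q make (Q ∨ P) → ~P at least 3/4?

value 1: 12 assignments (counts)
value 3/4: 2 assignments (counts)
value 1/2: 5 assignments
value 1/4: 1 assignment
value 0: 5 assignments
So 14 of the 25 assignments meet the threshold.

14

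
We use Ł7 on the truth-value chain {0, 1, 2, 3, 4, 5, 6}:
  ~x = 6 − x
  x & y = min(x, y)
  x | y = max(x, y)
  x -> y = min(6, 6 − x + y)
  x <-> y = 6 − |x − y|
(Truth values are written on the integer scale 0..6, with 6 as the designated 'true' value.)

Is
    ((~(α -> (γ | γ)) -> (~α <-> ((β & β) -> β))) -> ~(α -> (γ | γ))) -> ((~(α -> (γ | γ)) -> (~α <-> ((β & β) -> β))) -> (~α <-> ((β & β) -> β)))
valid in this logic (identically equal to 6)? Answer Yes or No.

No

Counterexample: take α = 4, β = 0, γ = 0.
γ | γ = 0 | 0 = 0
α -> (γ | γ) = 4 -> 0 = 2
~(α -> (γ | γ)) = ~2 = 4
~α = ~4 = 2
β & β = 0 & 0 = 0
(β & β) -> β = 0 -> 0 = 6
~α <-> ((β & β) -> β) = 2 <-> 6 = 2
~(α -> (γ | γ)) -> (~α <-> ((β & β) -> β)) = 4 -> 2 = 4
γ | γ = 0 | 0 = 0
α -> (γ | γ) = 4 -> 0 = 2
~(α -> (γ | γ)) = ~2 = 4
(~(α -> (γ | γ)) -> (~α <-> ((β & β) -> β))) -> ~(α -> (γ | γ)) = 4 -> 4 = 6
γ | γ = 0 | 0 = 0
α -> (γ | γ) = 4 -> 0 = 2
~(α -> (γ | γ)) = ~2 = 4
~α = ~4 = 2
β & β = 0 & 0 = 0
(β & β) -> β = 0 -> 0 = 6
~α <-> ((β & β) -> β) = 2 <-> 6 = 2
~(α -> (γ | γ)) -> (~α <-> ((β & β) -> β)) = 4 -> 2 = 4
~α = ~4 = 2
β & β = 0 & 0 = 0
(β & β) -> β = 0 -> 0 = 6
~α <-> ((β & β) -> β) = 2 <-> 6 = 2
(~(α -> (γ | γ)) -> (~α <-> ((β & β) -> β))) -> (~α <-> ((β & β) -> β)) = 4 -> 2 = 4
((~(α -> (γ | γ)) -> (~α <-> ((β & β) -> β))) -> ~(α -> (γ | γ))) -> ((~(α -> (γ | γ)) -> (~α <-> ((β & β) -> β))) -> (~α <-> ((β & β) -> β))) = 6 -> 4 = 4
This gives 4 ≠ 6.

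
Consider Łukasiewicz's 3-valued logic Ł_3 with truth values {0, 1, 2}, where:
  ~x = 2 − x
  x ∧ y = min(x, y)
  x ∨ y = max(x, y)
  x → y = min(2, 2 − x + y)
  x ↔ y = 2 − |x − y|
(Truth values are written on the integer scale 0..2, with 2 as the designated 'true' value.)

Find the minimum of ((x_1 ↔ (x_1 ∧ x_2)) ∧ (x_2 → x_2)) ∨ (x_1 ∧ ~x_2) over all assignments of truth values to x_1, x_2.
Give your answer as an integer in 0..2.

1

Take x_1 = 1, x_2 = 0:
x_1 ∧ x_2 = 1 ∧ 0 = 0
x_1 ↔ (x_1 ∧ x_2) = 1 ↔ 0 = 1
x_2 → x_2 = 0 → 0 = 2
(x_1 ↔ (x_1 ∧ x_2)) ∧ (x_2 → x_2) = 1 ∧ 2 = 1
~x_2 = ~0 = 2
x_1 ∧ ~x_2 = 1 ∧ 2 = 1
((x_1 ↔ (x_1 ∧ x_2)) ∧ (x_2 → x_2)) ∨ (x_1 ∧ ~x_2) = 1 ∨ 1 = 1
No assignment yields a value below 1, so this is the minimum.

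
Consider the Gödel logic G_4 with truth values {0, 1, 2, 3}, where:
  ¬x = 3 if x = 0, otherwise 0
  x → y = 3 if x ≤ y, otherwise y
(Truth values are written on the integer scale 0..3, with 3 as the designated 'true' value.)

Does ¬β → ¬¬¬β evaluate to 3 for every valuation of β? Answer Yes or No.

β = 0 ↦ 3
β = 1 ↦ 3
β = 2 ↦ 3
β = 3 ↦ 3
Every assignment gives a value ≥ 3.

Yes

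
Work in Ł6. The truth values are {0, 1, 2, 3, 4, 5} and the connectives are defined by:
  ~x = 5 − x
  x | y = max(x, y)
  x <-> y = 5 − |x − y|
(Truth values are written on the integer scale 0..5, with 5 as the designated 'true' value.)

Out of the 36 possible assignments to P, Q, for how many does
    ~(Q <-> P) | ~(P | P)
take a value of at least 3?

24

value 5: 7 assignments (counts)
value 4: 8 assignments (counts)
value 3: 9 assignments (counts)
value 2: 7 assignments
value 1: 4 assignments
value 0: 1 assignment
So 24 of the 36 assignments meet the threshold.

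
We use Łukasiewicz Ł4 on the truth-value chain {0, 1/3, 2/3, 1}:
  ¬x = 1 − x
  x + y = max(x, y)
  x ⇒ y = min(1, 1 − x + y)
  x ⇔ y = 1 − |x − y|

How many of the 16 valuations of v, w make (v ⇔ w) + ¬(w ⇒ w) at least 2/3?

v = 0, w = 0 ↦ 1  ≥
v = 0, w = 1/3 ↦ 2/3  ≥
v = 0, w = 2/3 ↦ 1/3  <
v = 0, w = 1 ↦ 0  <
v = 1/3, w = 0 ↦ 2/3  ≥
v = 1/3, w = 1/3 ↦ 1  ≥
v = 1/3, w = 2/3 ↦ 2/3  ≥
v = 1/3, w = 1 ↦ 1/3  <
v = 2/3, w = 0 ↦ 1/3  <
v = 2/3, w = 1/3 ↦ 2/3  ≥
v = 2/3, w = 2/3 ↦ 1  ≥
v = 2/3, w = 1 ↦ 2/3  ≥
v = 1, w = 0 ↦ 0  <
v = 1, w = 1/3 ↦ 1/3  <
v = 1, w = 2/3 ↦ 2/3  ≥
v = 1, w = 1 ↦ 1  ≥
So 10 of the 16 assignments meet the threshold.

10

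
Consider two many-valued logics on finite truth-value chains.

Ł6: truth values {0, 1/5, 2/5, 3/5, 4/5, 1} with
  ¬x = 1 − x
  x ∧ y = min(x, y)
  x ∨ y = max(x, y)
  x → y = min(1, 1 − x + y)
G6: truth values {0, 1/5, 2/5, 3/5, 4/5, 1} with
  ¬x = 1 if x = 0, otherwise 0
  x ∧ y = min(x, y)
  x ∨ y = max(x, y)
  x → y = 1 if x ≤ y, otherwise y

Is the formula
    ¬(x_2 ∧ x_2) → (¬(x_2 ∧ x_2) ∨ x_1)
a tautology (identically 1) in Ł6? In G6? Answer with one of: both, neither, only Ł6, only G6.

In Ł6: every assignment gives 1 — tautology.
In G6: every assignment gives 1 — tautology.

both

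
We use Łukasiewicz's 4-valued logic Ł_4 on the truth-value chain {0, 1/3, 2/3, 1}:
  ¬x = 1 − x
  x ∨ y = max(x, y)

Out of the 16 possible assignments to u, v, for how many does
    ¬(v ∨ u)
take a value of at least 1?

1

u = 0, v = 0 ↦ 1  ≥
u = 0, v = 1/3 ↦ 2/3  <
u = 0, v = 2/3 ↦ 1/3  <
u = 0, v = 1 ↦ 0  <
u = 1/3, v = 0 ↦ 2/3  <
u = 1/3, v = 1/3 ↦ 2/3  <
u = 1/3, v = 2/3 ↦ 1/3  <
u = 1/3, v = 1 ↦ 0  <
u = 2/3, v = 0 ↦ 1/3  <
u = 2/3, v = 1/3 ↦ 1/3  <
u = 2/3, v = 2/3 ↦ 1/3  <
u = 2/3, v = 1 ↦ 0  <
u = 1, v = 0 ↦ 0  <
u = 1, v = 1/3 ↦ 0  <
u = 1, v = 2/3 ↦ 0  <
u = 1, v = 1 ↦ 0  <
So 1 of the 16 assignments meets the threshold.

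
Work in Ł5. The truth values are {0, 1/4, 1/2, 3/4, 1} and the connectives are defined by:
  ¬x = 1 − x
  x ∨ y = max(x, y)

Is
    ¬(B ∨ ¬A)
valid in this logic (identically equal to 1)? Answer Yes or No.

No

Counterexample: take A = 0, B = 0.
¬A = ¬0 = 1
B ∨ ¬A = 0 ∨ 1 = 1
¬(B ∨ ¬A) = ¬1 = 0
This gives 0 ≠ 1.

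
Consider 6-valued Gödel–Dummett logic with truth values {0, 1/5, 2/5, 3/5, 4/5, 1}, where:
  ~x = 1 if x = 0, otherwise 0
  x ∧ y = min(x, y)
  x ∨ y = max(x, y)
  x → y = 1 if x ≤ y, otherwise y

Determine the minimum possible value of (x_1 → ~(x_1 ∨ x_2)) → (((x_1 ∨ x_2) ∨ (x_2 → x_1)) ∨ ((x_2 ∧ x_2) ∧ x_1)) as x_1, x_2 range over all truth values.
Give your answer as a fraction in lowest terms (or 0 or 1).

1/5

Take x_1 = 0, x_2 = 1/5:
x_1 ∨ x_2 = 0 ∨ 1/5 = 1/5
~(x_1 ∨ x_2) = ~1/5 = 0
x_1 → ~(x_1 ∨ x_2) = 0 → 0 = 1
x_1 ∨ x_2 = 0 ∨ 1/5 = 1/5
x_2 → x_1 = 1/5 → 0 = 0
(x_1 ∨ x_2) ∨ (x_2 → x_1) = 1/5 ∨ 0 = 1/5
x_2 ∧ x_2 = 1/5 ∧ 1/5 = 1/5
(x_2 ∧ x_2) ∧ x_1 = 1/5 ∧ 0 = 0
((x_1 ∨ x_2) ∨ (x_2 → x_1)) ∨ ((x_2 ∧ x_2) ∧ x_1) = 1/5 ∨ 0 = 1/5
(x_1 → ~(x_1 ∨ x_2)) → (((x_1 ∨ x_2) ∨ (x_2 → x_1)) ∨ ((x_2 ∧ x_2) ∧ x_1)) = 1 → 1/5 = 1/5
No assignment yields a value below 1/5, so this is the minimum.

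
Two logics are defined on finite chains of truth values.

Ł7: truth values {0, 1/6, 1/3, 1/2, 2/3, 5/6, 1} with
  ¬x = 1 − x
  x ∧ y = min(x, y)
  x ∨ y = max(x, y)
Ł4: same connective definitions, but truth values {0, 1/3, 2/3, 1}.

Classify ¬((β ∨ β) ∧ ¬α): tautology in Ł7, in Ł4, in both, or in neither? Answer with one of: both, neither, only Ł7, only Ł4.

In Ł7: at α = 0, β = 1/6 the value is 5/6 — not a tautology.
In Ł4: at α = 0, β = 1/3 the value is 2/3 — not a tautology.

neither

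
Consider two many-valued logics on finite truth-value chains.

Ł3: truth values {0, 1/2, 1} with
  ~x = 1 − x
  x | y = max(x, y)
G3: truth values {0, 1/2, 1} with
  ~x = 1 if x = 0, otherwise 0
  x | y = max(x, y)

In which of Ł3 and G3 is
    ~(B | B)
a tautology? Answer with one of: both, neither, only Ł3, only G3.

In Ł3: at B = 1/2 the value is 1/2 — not a tautology.
In G3: at B = 1/2 the value is 0 — not a tautology.

neither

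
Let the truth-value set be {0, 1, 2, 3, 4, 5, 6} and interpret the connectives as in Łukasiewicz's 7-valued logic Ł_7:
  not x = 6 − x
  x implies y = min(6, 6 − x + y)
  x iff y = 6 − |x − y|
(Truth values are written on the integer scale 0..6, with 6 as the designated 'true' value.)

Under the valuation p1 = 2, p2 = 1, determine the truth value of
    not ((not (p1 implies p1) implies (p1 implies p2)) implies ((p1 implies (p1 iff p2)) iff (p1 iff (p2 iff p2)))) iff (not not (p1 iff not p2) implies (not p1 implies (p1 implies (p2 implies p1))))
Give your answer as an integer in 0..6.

4

p1 implies p1 = 2 implies 2 = 6
not (p1 implies p1) = not 6 = 0
p1 implies p2 = 2 implies 1 = 5
not (p1 implies p1) implies (p1 implies p2) = 0 implies 5 = 6
p1 iff p2 = 2 iff 1 = 5
p1 implies (p1 iff p2) = 2 implies 5 = 6
p2 iff p2 = 1 iff 1 = 6
p1 iff (p2 iff p2) = 2 iff 6 = 2
(p1 implies (p1 iff p2)) iff (p1 iff (p2 iff p2)) = 6 iff 2 = 2
(not (p1 implies p1) implies (p1 implies p2)) implies ((p1 implies (p1 iff p2)) iff (p1 iff (p2 iff p2))) = 6 implies 2 = 2
not ((not (p1 implies p1) implies (p1 implies p2)) implies ((p1 implies (p1 iff p2)) iff (p1 iff (p2 iff p2)))) = not 2 = 4
not p2 = not 1 = 5
p1 iff not p2 = 2 iff 5 = 3
not (p1 iff not p2) = not 3 = 3
not not (p1 iff not p2) = not 3 = 3
not p1 = not 2 = 4
p2 implies p1 = 1 implies 2 = 6
p1 implies (p2 implies p1) = 2 implies 6 = 6
not p1 implies (p1 implies (p2 implies p1)) = 4 implies 6 = 6
not not (p1 iff not p2) implies (not p1 implies (p1 implies (p2 implies p1))) = 3 implies 6 = 6
not ((not (p1 implies p1) implies (p1 implies p2)) implies ((p1 implies (p1 iff p2)) iff (p1 iff (p2 iff p2)))) iff (not not (p1 iff not p2) implies (not p1 implies (p1 implies (p2 implies p1)))) = 4 iff 6 = 4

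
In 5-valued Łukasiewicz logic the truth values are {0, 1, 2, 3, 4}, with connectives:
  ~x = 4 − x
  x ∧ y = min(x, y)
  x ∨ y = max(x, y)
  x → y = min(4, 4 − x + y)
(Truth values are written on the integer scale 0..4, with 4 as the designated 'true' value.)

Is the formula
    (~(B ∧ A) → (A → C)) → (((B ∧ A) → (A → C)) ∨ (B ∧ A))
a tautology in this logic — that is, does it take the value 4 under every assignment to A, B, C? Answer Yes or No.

Counterexample: take A = 3, B = 3, C = 0.
B ∧ A = 3 ∧ 3 = 3
~(B ∧ A) = ~3 = 1
A → C = 3 → 0 = 1
~(B ∧ A) → (A → C) = 1 → 1 = 4
B ∧ A = 3 ∧ 3 = 3
A → C = 3 → 0 = 1
(B ∧ A) → (A → C) = 3 → 1 = 2
B ∧ A = 3 ∧ 3 = 3
((B ∧ A) → (A → C)) ∨ (B ∧ A) = 2 ∨ 3 = 3
(~(B ∧ A) → (A → C)) → (((B ∧ A) → (A → C)) ∨ (B ∧ A)) = 4 → 3 = 3
This gives 3 ≠ 4.

No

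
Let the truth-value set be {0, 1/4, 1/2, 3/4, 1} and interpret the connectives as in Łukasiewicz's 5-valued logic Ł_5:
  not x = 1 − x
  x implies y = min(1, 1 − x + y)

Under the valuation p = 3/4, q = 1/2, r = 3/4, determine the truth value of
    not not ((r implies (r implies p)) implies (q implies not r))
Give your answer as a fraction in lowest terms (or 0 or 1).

r implies p = 3/4 implies 3/4 = 1
r implies (r implies p) = 3/4 implies 1 = 1
not r = not 3/4 = 1/4
q implies not r = 1/2 implies 1/4 = 3/4
(r implies (r implies p)) implies (q implies not r) = 1 implies 3/4 = 3/4
not ((r implies (r implies p)) implies (q implies not r)) = not 3/4 = 1/4
not not ((r implies (r implies p)) implies (q implies not r)) = not 1/4 = 3/4

3/4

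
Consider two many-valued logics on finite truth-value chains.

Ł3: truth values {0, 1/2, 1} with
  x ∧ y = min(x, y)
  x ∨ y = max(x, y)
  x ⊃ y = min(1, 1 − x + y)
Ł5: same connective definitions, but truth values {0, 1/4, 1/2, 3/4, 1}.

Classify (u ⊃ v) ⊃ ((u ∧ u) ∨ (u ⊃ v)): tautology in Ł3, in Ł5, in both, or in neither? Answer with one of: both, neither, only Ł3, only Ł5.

In Ł3: every assignment gives 1 — tautology.
In Ł5: every assignment gives 1 — tautology.

both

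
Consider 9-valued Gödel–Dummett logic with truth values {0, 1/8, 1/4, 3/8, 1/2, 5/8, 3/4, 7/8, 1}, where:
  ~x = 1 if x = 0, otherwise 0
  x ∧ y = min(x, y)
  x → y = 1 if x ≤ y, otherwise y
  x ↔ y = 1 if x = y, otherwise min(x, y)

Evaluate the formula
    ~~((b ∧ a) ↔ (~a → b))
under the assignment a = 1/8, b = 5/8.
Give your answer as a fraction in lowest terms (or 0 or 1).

1

b ∧ a = 5/8 ∧ 1/8 = 1/8
~a = ~1/8 = 0
~a → b = 0 → 5/8 = 1
(b ∧ a) ↔ (~a → b) = 1/8 ↔ 1 = 1/8
~((b ∧ a) ↔ (~a → b)) = ~1/8 = 0
~~((b ∧ a) ↔ (~a → b)) = ~0 = 1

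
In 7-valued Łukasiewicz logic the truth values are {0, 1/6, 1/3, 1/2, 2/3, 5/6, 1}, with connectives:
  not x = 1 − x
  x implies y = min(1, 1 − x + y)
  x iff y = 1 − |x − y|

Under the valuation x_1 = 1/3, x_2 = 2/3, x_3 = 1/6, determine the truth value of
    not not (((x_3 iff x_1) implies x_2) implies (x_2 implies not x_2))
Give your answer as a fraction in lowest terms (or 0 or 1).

x_3 iff x_1 = 1/6 iff 1/3 = 5/6
(x_3 iff x_1) implies x_2 = 5/6 implies 2/3 = 5/6
not x_2 = not 2/3 = 1/3
x_2 implies not x_2 = 2/3 implies 1/3 = 2/3
((x_3 iff x_1) implies x_2) implies (x_2 implies not x_2) = 5/6 implies 2/3 = 5/6
not (((x_3 iff x_1) implies x_2) implies (x_2 implies not x_2)) = not 5/6 = 1/6
not not (((x_3 iff x_1) implies x_2) implies (x_2 implies not x_2)) = not 1/6 = 5/6

5/6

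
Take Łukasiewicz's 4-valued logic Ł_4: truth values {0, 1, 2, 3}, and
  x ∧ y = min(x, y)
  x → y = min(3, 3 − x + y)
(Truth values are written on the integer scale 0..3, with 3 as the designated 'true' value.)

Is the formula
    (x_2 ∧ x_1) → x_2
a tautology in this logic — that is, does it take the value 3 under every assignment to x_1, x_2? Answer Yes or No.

x_1 = 0, x_2 = 0 ↦ 3
x_1 = 0, x_2 = 1 ↦ 3
x_1 = 0, x_2 = 2 ↦ 3
x_1 = 0, x_2 = 3 ↦ 3
x_1 = 1, x_2 = 0 ↦ 3
x_1 = 1, x_2 = 1 ↦ 3
x_1 = 1, x_2 = 2 ↦ 3
x_1 = 1, x_2 = 3 ↦ 3
x_1 = 2, x_2 = 0 ↦ 3
x_1 = 2, x_2 = 1 ↦ 3
x_1 = 2, x_2 = 2 ↦ 3
x_1 = 2, x_2 = 3 ↦ 3
x_1 = 3, x_2 = 0 ↦ 3
x_1 = 3, x_2 = 1 ↦ 3
x_1 = 3, x_2 = 2 ↦ 3
x_1 = 3, x_2 = 3 ↦ 3
Every assignment gives a value ≥ 3.

Yes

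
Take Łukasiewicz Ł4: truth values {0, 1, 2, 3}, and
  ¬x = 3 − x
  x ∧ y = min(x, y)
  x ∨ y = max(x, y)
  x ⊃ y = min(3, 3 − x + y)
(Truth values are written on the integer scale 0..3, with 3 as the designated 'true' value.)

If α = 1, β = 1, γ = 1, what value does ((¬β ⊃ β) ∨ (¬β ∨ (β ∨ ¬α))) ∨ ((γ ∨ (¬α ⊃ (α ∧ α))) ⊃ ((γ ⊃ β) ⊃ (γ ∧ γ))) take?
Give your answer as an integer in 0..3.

2

¬β = ¬1 = 2
¬β ⊃ β = 2 ⊃ 1 = 2
¬β = ¬1 = 2
¬α = ¬1 = 2
β ∨ ¬α = 1 ∨ 2 = 2
¬β ∨ (β ∨ ¬α) = 2 ∨ 2 = 2
(¬β ⊃ β) ∨ (¬β ∨ (β ∨ ¬α)) = 2 ∨ 2 = 2
¬α = ¬1 = 2
α ∧ α = 1 ∧ 1 = 1
¬α ⊃ (α ∧ α) = 2 ⊃ 1 = 2
γ ∨ (¬α ⊃ (α ∧ α)) = 1 ∨ 2 = 2
γ ⊃ β = 1 ⊃ 1 = 3
γ ∧ γ = 1 ∧ 1 = 1
(γ ⊃ β) ⊃ (γ ∧ γ) = 3 ⊃ 1 = 1
(γ ∨ (¬α ⊃ (α ∧ α))) ⊃ ((γ ⊃ β) ⊃ (γ ∧ γ)) = 2 ⊃ 1 = 2
((¬β ⊃ β) ∨ (¬β ∨ (β ∨ ¬α))) ∨ ((γ ∨ (¬α ⊃ (α ∧ α))) ⊃ ((γ ⊃ β) ⊃ (γ ∧ γ))) = 2 ∨ 2 = 2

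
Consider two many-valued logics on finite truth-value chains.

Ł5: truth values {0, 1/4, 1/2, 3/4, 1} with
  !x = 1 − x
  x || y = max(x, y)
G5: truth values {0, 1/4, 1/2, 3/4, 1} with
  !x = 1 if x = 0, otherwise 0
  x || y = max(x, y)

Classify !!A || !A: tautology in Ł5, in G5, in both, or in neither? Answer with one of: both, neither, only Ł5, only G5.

In Ł5: at A = 1/4 the value is 3/4 — not a tautology.
In G5: every assignment gives 1 — tautology.

only G5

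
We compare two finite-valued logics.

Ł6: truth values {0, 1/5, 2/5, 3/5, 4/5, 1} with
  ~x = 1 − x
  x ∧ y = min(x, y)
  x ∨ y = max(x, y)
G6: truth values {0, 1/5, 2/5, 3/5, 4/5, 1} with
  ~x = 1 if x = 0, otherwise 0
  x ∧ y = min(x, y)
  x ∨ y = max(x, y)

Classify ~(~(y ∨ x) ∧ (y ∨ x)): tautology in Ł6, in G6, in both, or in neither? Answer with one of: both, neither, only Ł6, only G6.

In Ł6: at x = 0, y = 1/5 the value is 4/5 — not a tautology.
In G6: every assignment gives 1 — tautology.

only G6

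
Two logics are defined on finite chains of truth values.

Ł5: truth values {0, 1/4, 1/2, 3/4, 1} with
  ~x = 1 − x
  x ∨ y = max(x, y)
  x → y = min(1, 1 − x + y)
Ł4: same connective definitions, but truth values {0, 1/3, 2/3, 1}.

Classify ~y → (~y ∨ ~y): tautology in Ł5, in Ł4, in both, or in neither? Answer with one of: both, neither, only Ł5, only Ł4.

In Ł5: every assignment gives 1 — tautology.
In Ł4: every assignment gives 1 — tautology.

both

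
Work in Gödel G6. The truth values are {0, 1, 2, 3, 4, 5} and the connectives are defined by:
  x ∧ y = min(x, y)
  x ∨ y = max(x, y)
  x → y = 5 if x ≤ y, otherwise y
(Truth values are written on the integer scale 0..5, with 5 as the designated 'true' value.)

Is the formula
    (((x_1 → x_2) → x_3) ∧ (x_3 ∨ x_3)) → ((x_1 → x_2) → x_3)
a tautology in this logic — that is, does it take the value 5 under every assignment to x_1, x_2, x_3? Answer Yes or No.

Yes

At x_1 = 4, x_2 = 0, x_3 = 1, for instance:
x_1 → x_2 = 4 → 0 = 0
(x_1 → x_2) → x_3 = 0 → 1 = 5
x_3 ∨ x_3 = 1 ∨ 1 = 1
((x_1 → x_2) → x_3) ∧ (x_3 ∨ x_3) = 5 ∧ 1 = 1
(((x_1 → x_2) → x_3) ∧ (x_3 ∨ x_3)) → ((x_1 → x_2) → x_3) = 1 → 5 = 5
and checking the remaining 215 assignments likewise gives ≥ 5 in every case.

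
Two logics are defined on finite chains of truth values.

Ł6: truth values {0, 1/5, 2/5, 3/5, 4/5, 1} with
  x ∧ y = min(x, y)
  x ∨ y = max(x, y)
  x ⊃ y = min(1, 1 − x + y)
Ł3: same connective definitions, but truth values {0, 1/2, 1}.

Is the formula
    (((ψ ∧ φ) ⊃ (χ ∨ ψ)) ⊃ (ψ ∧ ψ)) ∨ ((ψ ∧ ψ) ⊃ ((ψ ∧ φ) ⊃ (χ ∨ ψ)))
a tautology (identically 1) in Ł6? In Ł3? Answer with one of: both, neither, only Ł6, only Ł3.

both

In Ł6: every assignment gives 1 — tautology.
In Ł3: every assignment gives 1 — tautology.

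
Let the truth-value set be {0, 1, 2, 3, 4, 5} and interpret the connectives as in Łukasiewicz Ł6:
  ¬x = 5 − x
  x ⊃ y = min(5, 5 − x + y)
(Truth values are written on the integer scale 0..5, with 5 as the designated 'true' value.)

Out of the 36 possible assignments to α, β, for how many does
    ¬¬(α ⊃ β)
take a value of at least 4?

value 5: 21 assignments (counts)
value 4: 5 assignments (counts)
value 3: 4 assignments
value 2: 3 assignments
value 1: 2 assignments
value 0: 1 assignment
So 26 of the 36 assignments meet the threshold.

26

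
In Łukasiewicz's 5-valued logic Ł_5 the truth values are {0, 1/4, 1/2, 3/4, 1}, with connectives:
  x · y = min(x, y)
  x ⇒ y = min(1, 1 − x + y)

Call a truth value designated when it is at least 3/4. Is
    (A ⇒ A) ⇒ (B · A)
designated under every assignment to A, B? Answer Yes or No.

Counterexample: take A = 0, B = 0.
A ⇒ A = 0 ⇒ 0 = 1
B · A = 0 · 0 = 0
(A ⇒ A) ⇒ (B · A) = 1 ⇒ 0 = 0
This gives 0, which is below 3/4.

No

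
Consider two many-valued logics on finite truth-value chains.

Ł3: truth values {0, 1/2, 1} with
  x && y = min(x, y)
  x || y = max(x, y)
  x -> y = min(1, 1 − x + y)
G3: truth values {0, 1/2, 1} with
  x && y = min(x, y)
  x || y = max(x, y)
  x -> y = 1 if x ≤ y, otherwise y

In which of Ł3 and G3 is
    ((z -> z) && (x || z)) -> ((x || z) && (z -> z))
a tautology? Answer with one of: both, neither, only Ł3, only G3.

In Ł3: every assignment gives 1 — tautology.
In G3: every assignment gives 1 — tautology.

both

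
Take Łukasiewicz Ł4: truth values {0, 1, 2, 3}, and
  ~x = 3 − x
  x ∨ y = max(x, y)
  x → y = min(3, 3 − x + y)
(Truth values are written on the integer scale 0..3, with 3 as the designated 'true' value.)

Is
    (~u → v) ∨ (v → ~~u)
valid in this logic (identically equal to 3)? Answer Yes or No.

No

Counterexample: take u = 0, v = 1.
~u = ~0 = 3
~u → v = 3 → 1 = 1
~u = ~0 = 3
~~u = ~3 = 0
v → ~~u = 1 → 0 = 2
(~u → v) ∨ (v → ~~u) = 1 ∨ 2 = 2
This gives 2 ≠ 3.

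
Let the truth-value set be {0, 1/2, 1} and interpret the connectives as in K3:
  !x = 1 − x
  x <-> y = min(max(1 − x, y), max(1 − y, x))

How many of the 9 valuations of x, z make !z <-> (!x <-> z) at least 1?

2

x = 0, z = 0 ↦ 0  <
x = 0, z = 1/2 ↦ 1/2  <
x = 0, z = 1 ↦ 0  <
x = 1/2, z = 0 ↦ 1/2  <
x = 1/2, z = 1/2 ↦ 1/2  <
x = 1/2, z = 1 ↦ 1/2  <
x = 1, z = 0 ↦ 1  ≥
x = 1, z = 1/2 ↦ 1/2  <
x = 1, z = 1 ↦ 1  ≥
So 2 of the 9 assignments meet the threshold.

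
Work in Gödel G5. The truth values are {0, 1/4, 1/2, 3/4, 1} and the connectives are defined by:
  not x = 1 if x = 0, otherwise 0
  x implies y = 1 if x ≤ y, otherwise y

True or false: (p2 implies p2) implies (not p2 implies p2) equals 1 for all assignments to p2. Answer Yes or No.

Counterexample: take p2 = 0.
p2 implies p2 = 0 implies 0 = 1
not p2 = not 0 = 1
not p2 implies p2 = 1 implies 0 = 0
(p2 implies p2) implies (not p2 implies p2) = 1 implies 0 = 0
This gives 0 ≠ 1.

No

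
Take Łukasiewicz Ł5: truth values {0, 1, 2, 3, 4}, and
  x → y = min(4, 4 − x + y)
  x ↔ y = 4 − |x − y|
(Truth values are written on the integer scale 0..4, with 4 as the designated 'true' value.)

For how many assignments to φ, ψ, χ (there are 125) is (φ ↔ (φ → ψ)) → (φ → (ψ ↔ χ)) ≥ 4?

110

value 4: 110 assignments (counts)
value 3: 9 assignments
value 2: 4 assignments
value 1: 1 assignment
value 0: 1 assignment
So 110 of the 125 assignments meet the threshold.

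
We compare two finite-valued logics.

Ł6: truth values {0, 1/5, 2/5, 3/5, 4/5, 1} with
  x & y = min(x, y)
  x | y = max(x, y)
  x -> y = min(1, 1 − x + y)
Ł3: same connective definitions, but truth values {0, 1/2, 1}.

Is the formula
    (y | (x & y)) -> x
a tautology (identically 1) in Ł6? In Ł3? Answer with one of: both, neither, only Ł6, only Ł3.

In Ł6: at x = 0, y = 1/5 the value is 4/5 — not a tautology.
In Ł3: at x = 0, y = 1/2 the value is 1/2 — not a tautology.

neither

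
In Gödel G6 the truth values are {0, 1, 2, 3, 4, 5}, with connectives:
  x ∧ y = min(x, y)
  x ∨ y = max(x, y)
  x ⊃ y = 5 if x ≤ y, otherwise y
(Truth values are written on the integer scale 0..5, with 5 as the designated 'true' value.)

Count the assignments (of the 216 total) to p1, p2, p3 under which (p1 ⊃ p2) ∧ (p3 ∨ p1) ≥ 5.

26

value 5: 26 assignments (counts)
value 4: 34 assignments
value 3: 39 assignments
value 2: 41 assignments
value 1: 40 assignments
value 0: 36 assignments
So 26 of the 216 assignments meet the threshold.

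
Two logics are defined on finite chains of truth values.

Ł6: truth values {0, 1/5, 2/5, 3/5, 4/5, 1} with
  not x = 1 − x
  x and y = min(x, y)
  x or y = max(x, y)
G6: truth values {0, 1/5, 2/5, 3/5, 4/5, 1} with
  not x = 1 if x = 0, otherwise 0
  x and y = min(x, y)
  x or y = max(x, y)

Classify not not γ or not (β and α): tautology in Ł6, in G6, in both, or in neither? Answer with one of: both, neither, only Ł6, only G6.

In Ł6: at α = 1/5, β = 1/5, γ = 0 the value is 4/5 — not a tautology.
In G6: at α = 1/5, β = 1/5, γ = 0 the value is 0 — not a tautology.

neither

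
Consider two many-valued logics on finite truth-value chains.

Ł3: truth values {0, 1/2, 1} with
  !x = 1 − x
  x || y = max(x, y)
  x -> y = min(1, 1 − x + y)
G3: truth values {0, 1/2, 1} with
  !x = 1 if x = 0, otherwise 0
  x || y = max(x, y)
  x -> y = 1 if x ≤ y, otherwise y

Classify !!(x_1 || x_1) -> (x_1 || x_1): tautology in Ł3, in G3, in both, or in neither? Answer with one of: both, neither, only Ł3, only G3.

only Ł3

In Ł3: every assignment gives 1 — tautology.
In G3: at x_1 = 1/2 the value is 1/2 — not a tautology.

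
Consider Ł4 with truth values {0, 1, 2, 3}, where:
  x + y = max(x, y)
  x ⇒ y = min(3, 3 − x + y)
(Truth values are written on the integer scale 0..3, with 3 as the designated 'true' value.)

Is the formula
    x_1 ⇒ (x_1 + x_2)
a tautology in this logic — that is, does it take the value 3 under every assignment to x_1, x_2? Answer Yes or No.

x_1 = 0, x_2 = 0 ↦ 3
x_1 = 0, x_2 = 1 ↦ 3
x_1 = 0, x_2 = 2 ↦ 3
x_1 = 0, x_2 = 3 ↦ 3
x_1 = 1, x_2 = 0 ↦ 3
x_1 = 1, x_2 = 1 ↦ 3
x_1 = 1, x_2 = 2 ↦ 3
x_1 = 1, x_2 = 3 ↦ 3
x_1 = 2, x_2 = 0 ↦ 3
x_1 = 2, x_2 = 1 ↦ 3
x_1 = 2, x_2 = 2 ↦ 3
x_1 = 2, x_2 = 3 ↦ 3
x_1 = 3, x_2 = 0 ↦ 3
x_1 = 3, x_2 = 1 ↦ 3
x_1 = 3, x_2 = 2 ↦ 3
x_1 = 3, x_2 = 3 ↦ 3
Every assignment gives a value ≥ 3.

Yes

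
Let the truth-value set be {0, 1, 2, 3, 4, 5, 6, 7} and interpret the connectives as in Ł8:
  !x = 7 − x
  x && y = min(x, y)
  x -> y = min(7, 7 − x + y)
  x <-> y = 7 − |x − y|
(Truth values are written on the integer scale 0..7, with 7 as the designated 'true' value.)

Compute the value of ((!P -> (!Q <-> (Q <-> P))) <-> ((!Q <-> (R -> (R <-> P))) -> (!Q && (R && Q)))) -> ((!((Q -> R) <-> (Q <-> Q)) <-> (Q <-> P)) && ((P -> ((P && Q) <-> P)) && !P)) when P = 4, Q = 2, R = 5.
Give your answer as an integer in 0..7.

5

!P = !4 = 3
!Q = !2 = 5
Q <-> P = 2 <-> 4 = 5
!Q <-> (Q <-> P) = 5 <-> 5 = 7
!P -> (!Q <-> (Q <-> P)) = 3 -> 7 = 7
!Q = !2 = 5
R <-> P = 5 <-> 4 = 6
R -> (R <-> P) = 5 -> 6 = 7
!Q <-> (R -> (R <-> P)) = 5 <-> 7 = 5
!Q = !2 = 5
R && Q = 5 && 2 = 2
!Q && (R && Q) = 5 && 2 = 2
(!Q <-> (R -> (R <-> P))) -> (!Q && (R && Q)) = 5 -> 2 = 4
(!P -> (!Q <-> (Q <-> P))) <-> ((!Q <-> (R -> (R <-> P))) -> (!Q && (R && Q))) = 7 <-> 4 = 4
Q -> R = 2 -> 5 = 7
Q <-> Q = 2 <-> 2 = 7
(Q -> R) <-> (Q <-> Q) = 7 <-> 7 = 7
!((Q -> R) <-> (Q <-> Q)) = !7 = 0
Q <-> P = 2 <-> 4 = 5
!((Q -> R) <-> (Q <-> Q)) <-> (Q <-> P) = 0 <-> 5 = 2
P && Q = 4 && 2 = 2
(P && Q) <-> P = 2 <-> 4 = 5
P -> ((P && Q) <-> P) = 4 -> 5 = 7
!P = !4 = 3
(P -> ((P && Q) <-> P)) && !P = 7 && 3 = 3
(!((Q -> R) <-> (Q <-> Q)) <-> (Q <-> P)) && ((P -> ((P && Q) <-> P)) && !P) = 2 && 3 = 2
((!P -> (!Q <-> (Q <-> P))) <-> ((!Q <-> (R -> (R <-> P))) -> (!Q && (R && Q)))) -> ((!((Q -> R) <-> (Q <-> Q)) <-> (Q <-> P)) && ((P -> ((P && Q) <-> P)) && !P)) = 4 -> 2 = 5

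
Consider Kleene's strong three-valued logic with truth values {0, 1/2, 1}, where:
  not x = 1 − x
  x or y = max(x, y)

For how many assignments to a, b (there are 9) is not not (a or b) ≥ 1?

5

a = 0, b = 0 ↦ 0  <
a = 0, b = 1/2 ↦ 1/2  <
a = 0, b = 1 ↦ 1  ≥
a = 1/2, b = 0 ↦ 1/2  <
a = 1/2, b = 1/2 ↦ 1/2  <
a = 1/2, b = 1 ↦ 1  ≥
a = 1, b = 0 ↦ 1  ≥
a = 1, b = 1/2 ↦ 1  ≥
a = 1, b = 1 ↦ 1  ≥
So 5 of the 9 assignments meet the threshold.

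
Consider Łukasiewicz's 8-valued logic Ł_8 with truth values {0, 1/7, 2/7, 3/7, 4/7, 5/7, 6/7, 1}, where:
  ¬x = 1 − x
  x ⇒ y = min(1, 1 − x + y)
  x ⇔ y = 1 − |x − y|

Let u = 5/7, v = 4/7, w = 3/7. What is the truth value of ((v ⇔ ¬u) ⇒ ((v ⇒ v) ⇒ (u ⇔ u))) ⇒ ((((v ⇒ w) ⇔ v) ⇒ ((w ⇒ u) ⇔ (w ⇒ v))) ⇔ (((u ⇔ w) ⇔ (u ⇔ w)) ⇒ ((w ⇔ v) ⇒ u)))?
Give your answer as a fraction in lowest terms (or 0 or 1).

¬u = ¬5/7 = 2/7
v ⇔ ¬u = 4/7 ⇔ 2/7 = 5/7
v ⇒ v = 4/7 ⇒ 4/7 = 1
u ⇔ u = 5/7 ⇔ 5/7 = 1
(v ⇒ v) ⇒ (u ⇔ u) = 1 ⇒ 1 = 1
(v ⇔ ¬u) ⇒ ((v ⇒ v) ⇒ (u ⇔ u)) = 5/7 ⇒ 1 = 1
v ⇒ w = 4/7 ⇒ 3/7 = 6/7
(v ⇒ w) ⇔ v = 6/7 ⇔ 4/7 = 5/7
w ⇒ u = 3/7 ⇒ 5/7 = 1
w ⇒ v = 3/7 ⇒ 4/7 = 1
(w ⇒ u) ⇔ (w ⇒ v) = 1 ⇔ 1 = 1
((v ⇒ w) ⇔ v) ⇒ ((w ⇒ u) ⇔ (w ⇒ v)) = 5/7 ⇒ 1 = 1
u ⇔ w = 5/7 ⇔ 3/7 = 5/7
u ⇔ w = 5/7 ⇔ 3/7 = 5/7
(u ⇔ w) ⇔ (u ⇔ w) = 5/7 ⇔ 5/7 = 1
w ⇔ v = 3/7 ⇔ 4/7 = 6/7
(w ⇔ v) ⇒ u = 6/7 ⇒ 5/7 = 6/7
((u ⇔ w) ⇔ (u ⇔ w)) ⇒ ((w ⇔ v) ⇒ u) = 1 ⇒ 6/7 = 6/7
(((v ⇒ w) ⇔ v) ⇒ ((w ⇒ u) ⇔ (w ⇒ v))) ⇔ (((u ⇔ w) ⇔ (u ⇔ w)) ⇒ ((w ⇔ v) ⇒ u)) = 1 ⇔ 6/7 = 6/7
((v ⇔ ¬u) ⇒ ((v ⇒ v) ⇒ (u ⇔ u))) ⇒ ((((v ⇒ w) ⇔ v) ⇒ ((w ⇒ u) ⇔ (w ⇒ v))) ⇔ (((u ⇔ w) ⇔ (u ⇔ w)) ⇒ ((w ⇔ v) ⇒ u))) = 1 ⇒ 6/7 = 6/7

6/7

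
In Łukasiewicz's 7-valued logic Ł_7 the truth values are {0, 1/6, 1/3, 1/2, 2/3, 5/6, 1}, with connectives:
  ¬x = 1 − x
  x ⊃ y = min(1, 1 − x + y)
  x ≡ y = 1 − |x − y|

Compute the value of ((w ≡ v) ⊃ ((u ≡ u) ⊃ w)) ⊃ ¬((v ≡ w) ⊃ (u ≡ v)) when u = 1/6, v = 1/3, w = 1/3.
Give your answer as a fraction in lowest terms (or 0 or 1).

5/6

w ≡ v = 1/3 ≡ 1/3 = 1
u ≡ u = 1/6 ≡ 1/6 = 1
(u ≡ u) ⊃ w = 1 ⊃ 1/3 = 1/3
(w ≡ v) ⊃ ((u ≡ u) ⊃ w) = 1 ⊃ 1/3 = 1/3
v ≡ w = 1/3 ≡ 1/3 = 1
u ≡ v = 1/6 ≡ 1/3 = 5/6
(v ≡ w) ⊃ (u ≡ v) = 1 ⊃ 5/6 = 5/6
¬((v ≡ w) ⊃ (u ≡ v)) = ¬5/6 = 1/6
((w ≡ v) ⊃ ((u ≡ u) ⊃ w)) ⊃ ¬((v ≡ w) ⊃ (u ≡ v)) = 1/3 ⊃ 1/6 = 5/6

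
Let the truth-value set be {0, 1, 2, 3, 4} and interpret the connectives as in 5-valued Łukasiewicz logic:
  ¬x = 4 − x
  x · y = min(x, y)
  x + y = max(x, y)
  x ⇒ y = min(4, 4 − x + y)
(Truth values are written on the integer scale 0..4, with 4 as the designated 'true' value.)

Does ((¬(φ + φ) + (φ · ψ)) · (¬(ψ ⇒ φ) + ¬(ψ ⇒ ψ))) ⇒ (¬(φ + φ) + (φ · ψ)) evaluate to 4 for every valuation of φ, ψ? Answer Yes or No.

At φ = 4, ψ = 2, for instance:
φ + φ = 4 + 4 = 4
¬(φ + φ) = ¬4 = 0
φ · ψ = 4 · 2 = 2
¬(φ + φ) + (φ · ψ) = 0 + 2 = 2
ψ ⇒ φ = 2 ⇒ 4 = 4
¬(ψ ⇒ φ) = ¬4 = 0
ψ ⇒ ψ = 2 ⇒ 2 = 4
¬(ψ ⇒ ψ) = ¬4 = 0
¬(ψ ⇒ φ) + ¬(ψ ⇒ ψ) = 0 + 0 = 0
(¬(φ + φ) + (φ · ψ)) · (¬(ψ ⇒ φ) + ¬(ψ ⇒ ψ)) = 2 · 0 = 0
((¬(φ + φ) + (φ · ψ)) · (¬(ψ ⇒ φ) + ¬(ψ ⇒ ψ))) ⇒ (¬(φ + φ) + (φ · ψ)) = 0 ⇒ 2 = 4
and checking the remaining 24 assignments likewise gives ≥ 4 in every case.

Yes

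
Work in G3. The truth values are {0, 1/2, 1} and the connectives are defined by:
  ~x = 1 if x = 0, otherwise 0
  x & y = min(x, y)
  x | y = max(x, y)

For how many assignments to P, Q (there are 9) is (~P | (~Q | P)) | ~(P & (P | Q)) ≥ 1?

P = 0, Q = 0 ↦ 1  ≥
P = 0, Q = 1/2 ↦ 1  ≥
P = 0, Q = 1 ↦ 1  ≥
P = 1/2, Q = 0 ↦ 1  ≥
P = 1/2, Q = 1/2 ↦ 1/2  <
P = 1/2, Q = 1 ↦ 1/2  <
P = 1, Q = 0 ↦ 1  ≥
P = 1, Q = 1/2 ↦ 1  ≥
P = 1, Q = 1 ↦ 1  ≥
So 7 of the 9 assignments meet the threshold.

7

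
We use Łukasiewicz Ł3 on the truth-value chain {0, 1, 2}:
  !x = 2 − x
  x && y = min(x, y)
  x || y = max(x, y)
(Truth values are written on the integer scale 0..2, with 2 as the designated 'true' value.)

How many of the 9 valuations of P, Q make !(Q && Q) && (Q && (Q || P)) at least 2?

0

P = 0, Q = 0 ↦ 0  <
P = 0, Q = 1 ↦ 1  <
P = 0, Q = 2 ↦ 0  <
P = 1, Q = 0 ↦ 0  <
P = 1, Q = 1 ↦ 1  <
P = 1, Q = 2 ↦ 0  <
P = 2, Q = 0 ↦ 0  <
P = 2, Q = 1 ↦ 1  <
P = 2, Q = 2 ↦ 0  <
So 0 of the 9 assignments meet the threshold.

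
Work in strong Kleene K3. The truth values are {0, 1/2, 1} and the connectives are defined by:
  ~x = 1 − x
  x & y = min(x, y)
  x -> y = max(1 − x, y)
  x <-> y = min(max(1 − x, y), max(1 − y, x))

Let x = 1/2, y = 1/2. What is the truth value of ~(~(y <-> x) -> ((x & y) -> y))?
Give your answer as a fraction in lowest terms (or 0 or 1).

1/2

y <-> x = 1/2 <-> 1/2 = 1/2
~(y <-> x) = ~1/2 = 1/2
x & y = 1/2 & 1/2 = 1/2
(x & y) -> y = 1/2 -> 1/2 = 1/2
~(y <-> x) -> ((x & y) -> y) = 1/2 -> 1/2 = 1/2
~(~(y <-> x) -> ((x & y) -> y)) = ~1/2 = 1/2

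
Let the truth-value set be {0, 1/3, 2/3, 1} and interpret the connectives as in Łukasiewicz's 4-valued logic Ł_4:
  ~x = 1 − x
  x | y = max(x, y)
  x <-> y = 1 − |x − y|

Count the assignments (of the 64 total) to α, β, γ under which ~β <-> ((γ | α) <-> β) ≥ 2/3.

value 1: 9 assignments (counts)
value 2/3: 26 assignments (counts)
value 1/3: 15 assignments
value 0: 14 assignments
So 35 of the 64 assignments meet the threshold.

35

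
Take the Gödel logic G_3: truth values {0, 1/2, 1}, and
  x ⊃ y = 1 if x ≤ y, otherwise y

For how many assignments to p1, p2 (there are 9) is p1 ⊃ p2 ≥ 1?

6

p1 = 0, p2 = 0 ↦ 1  ≥
p1 = 0, p2 = 1/2 ↦ 1  ≥
p1 = 0, p2 = 1 ↦ 1  ≥
p1 = 1/2, p2 = 0 ↦ 0  <
p1 = 1/2, p2 = 1/2 ↦ 1  ≥
p1 = 1/2, p2 = 1 ↦ 1  ≥
p1 = 1, p2 = 0 ↦ 0  <
p1 = 1, p2 = 1/2 ↦ 1/2  <
p1 = 1, p2 = 1 ↦ 1  ≥
So 6 of the 9 assignments meet the threshold.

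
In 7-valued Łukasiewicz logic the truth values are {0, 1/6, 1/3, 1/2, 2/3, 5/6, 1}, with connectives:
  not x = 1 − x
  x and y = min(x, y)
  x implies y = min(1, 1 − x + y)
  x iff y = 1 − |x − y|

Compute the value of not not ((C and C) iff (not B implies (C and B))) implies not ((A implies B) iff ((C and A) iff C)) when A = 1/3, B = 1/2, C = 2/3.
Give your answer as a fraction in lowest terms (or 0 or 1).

C and C = 2/3 and 2/3 = 2/3
not B = not 1/2 = 1/2
C and B = 2/3 and 1/2 = 1/2
not B implies (C and B) = 1/2 implies 1/2 = 1
(C and C) iff (not B implies (C and B)) = 2/3 iff 1 = 2/3
not ((C and C) iff (not B implies (C and B))) = not 2/3 = 1/3
not not ((C and C) iff (not B implies (C and B))) = not 1/3 = 2/3
A implies B = 1/3 implies 1/2 = 1
C and A = 2/3 and 1/3 = 1/3
(C and A) iff C = 1/3 iff 2/3 = 2/3
(A implies B) iff ((C and A) iff C) = 1 iff 2/3 = 2/3
not ((A implies B) iff ((C and A) iff C)) = not 2/3 = 1/3
not not ((C and C) iff (not B implies (C and B))) implies not ((A implies B) iff ((C and A) iff C)) = 2/3 implies 1/3 = 2/3

2/3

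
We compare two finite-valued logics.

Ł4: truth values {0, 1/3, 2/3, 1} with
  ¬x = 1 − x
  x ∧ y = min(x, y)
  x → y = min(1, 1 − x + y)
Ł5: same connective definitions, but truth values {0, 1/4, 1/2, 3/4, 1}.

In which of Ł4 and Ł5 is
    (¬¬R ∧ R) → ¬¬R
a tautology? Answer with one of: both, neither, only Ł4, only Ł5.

In Ł4: every assignment gives 1 — tautology.
In Ł5: every assignment gives 1 — tautology.

both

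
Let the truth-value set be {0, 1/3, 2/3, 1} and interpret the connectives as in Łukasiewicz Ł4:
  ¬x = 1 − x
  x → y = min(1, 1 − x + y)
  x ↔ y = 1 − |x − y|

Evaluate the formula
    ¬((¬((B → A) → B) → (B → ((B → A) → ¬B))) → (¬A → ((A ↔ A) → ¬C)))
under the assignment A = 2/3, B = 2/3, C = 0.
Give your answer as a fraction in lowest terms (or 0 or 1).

0

B → A = 2/3 → 2/3 = 1
(B → A) → B = 1 → 2/3 = 2/3
¬((B → A) → B) = ¬2/3 = 1/3
B → A = 2/3 → 2/3 = 1
¬B = ¬2/3 = 1/3
(B → A) → ¬B = 1 → 1/3 = 1/3
B → ((B → A) → ¬B) = 2/3 → 1/3 = 2/3
¬((B → A) → B) → (B → ((B → A) → ¬B)) = 1/3 → 2/3 = 1
¬A = ¬2/3 = 1/3
A ↔ A = 2/3 ↔ 2/3 = 1
¬C = ¬0 = 1
(A ↔ A) → ¬C = 1 → 1 = 1
¬A → ((A ↔ A) → ¬C) = 1/3 → 1 = 1
(¬((B → A) → B) → (B → ((B → A) → ¬B))) → (¬A → ((A ↔ A) → ¬C)) = 1 → 1 = 1
¬((¬((B → A) → B) → (B → ((B → A) → ¬B))) → (¬A → ((A ↔ A) → ¬C))) = ¬1 = 0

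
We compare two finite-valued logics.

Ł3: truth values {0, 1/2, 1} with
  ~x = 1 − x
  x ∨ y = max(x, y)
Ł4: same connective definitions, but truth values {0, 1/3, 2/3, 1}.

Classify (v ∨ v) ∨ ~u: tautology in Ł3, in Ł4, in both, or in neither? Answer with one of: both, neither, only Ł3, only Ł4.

In Ł3: at u = 1/2, v = 0 the value is 1/2 — not a tautology.
In Ł4: at u = 1/3, v = 0 the value is 2/3 — not a tautology.

neither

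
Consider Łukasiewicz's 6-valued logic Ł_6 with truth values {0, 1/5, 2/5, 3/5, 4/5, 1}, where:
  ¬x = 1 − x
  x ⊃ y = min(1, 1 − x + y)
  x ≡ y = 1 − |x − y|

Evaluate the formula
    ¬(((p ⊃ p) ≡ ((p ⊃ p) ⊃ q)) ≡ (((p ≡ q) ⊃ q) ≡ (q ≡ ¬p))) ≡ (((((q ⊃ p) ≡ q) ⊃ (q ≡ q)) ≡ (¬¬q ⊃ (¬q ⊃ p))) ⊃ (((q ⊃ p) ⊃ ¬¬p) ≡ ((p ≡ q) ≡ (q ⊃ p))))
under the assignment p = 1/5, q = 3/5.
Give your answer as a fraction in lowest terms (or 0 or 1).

3/5

p ⊃ p = 1/5 ⊃ 1/5 = 1
p ⊃ p = 1/5 ⊃ 1/5 = 1
(p ⊃ p) ⊃ q = 1 ⊃ 3/5 = 3/5
(p ⊃ p) ≡ ((p ⊃ p) ⊃ q) = 1 ≡ 3/5 = 3/5
p ≡ q = 1/5 ≡ 3/5 = 3/5
(p ≡ q) ⊃ q = 3/5 ⊃ 3/5 = 1
¬p = ¬1/5 = 4/5
q ≡ ¬p = 3/5 ≡ 4/5 = 4/5
((p ≡ q) ⊃ q) ≡ (q ≡ ¬p) = 1 ≡ 4/5 = 4/5
((p ⊃ p) ≡ ((p ⊃ p) ⊃ q)) ≡ (((p ≡ q) ⊃ q) ≡ (q ≡ ¬p)) = 3/5 ≡ 4/5 = 4/5
¬(((p ⊃ p) ≡ ((p ⊃ p) ⊃ q)) ≡ (((p ≡ q) ⊃ q) ≡ (q ≡ ¬p))) = ¬4/5 = 1/5
q ⊃ p = 3/5 ⊃ 1/5 = 3/5
(q ⊃ p) ≡ q = 3/5 ≡ 3/5 = 1
q ≡ q = 3/5 ≡ 3/5 = 1
((q ⊃ p) ≡ q) ⊃ (q ≡ q) = 1 ⊃ 1 = 1
¬q = ¬3/5 = 2/5
¬¬q = ¬2/5 = 3/5
¬q = ¬3/5 = 2/5
¬q ⊃ p = 2/5 ⊃ 1/5 = 4/5
¬¬q ⊃ (¬q ⊃ p) = 3/5 ⊃ 4/5 = 1
(((q ⊃ p) ≡ q) ⊃ (q ≡ q)) ≡ (¬¬q ⊃ (¬q ⊃ p)) = 1 ≡ 1 = 1
q ⊃ p = 3/5 ⊃ 1/5 = 3/5
¬p = ¬1/5 = 4/5
¬¬p = ¬4/5 = 1/5
(q ⊃ p) ⊃ ¬¬p = 3/5 ⊃ 1/5 = 3/5
p ≡ q = 1/5 ≡ 3/5 = 3/5
q ⊃ p = 3/5 ⊃ 1/5 = 3/5
(p ≡ q) ≡ (q ⊃ p) = 3/5 ≡ 3/5 = 1
((q ⊃ p) ⊃ ¬¬p) ≡ ((p ≡ q) ≡ (q ⊃ p)) = 3/5 ≡ 1 = 3/5
((((q ⊃ p) ≡ q) ⊃ (q ≡ q)) ≡ (¬¬q ⊃ (¬q ⊃ p))) ⊃ (((q ⊃ p) ⊃ ¬¬p) ≡ ((p ≡ q) ≡ (q ⊃ p))) = 1 ⊃ 3/5 = 3/5
¬(((p ⊃ p) ≡ ((p ⊃ p) ⊃ q)) ≡ (((p ≡ q) ⊃ q) ≡ (q ≡ ¬p))) ≡ (((((q ⊃ p) ≡ q) ⊃ (q ≡ q)) ≡ (¬¬q ⊃ (¬q ⊃ p))) ⊃ (((q ⊃ p) ⊃ ¬¬p) ≡ ((p ≡ q) ≡ (q ⊃ p)))) = 1/5 ≡ 3/5 = 3/5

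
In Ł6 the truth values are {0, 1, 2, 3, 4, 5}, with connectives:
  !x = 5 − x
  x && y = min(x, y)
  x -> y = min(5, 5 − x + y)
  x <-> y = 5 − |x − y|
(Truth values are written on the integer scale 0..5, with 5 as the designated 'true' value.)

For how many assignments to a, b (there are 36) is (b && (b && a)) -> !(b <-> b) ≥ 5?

value 5: 11 assignments (counts)
value 4: 9 assignments
value 3: 7 assignments
value 2: 5 assignments
value 1: 3 assignments
value 0: 1 assignment
So 11 of the 36 assignments meet the threshold.

11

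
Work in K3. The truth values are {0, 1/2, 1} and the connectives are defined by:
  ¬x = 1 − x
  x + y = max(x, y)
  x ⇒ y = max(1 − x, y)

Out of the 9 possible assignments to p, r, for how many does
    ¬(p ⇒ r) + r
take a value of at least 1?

p = 0, r = 0 ↦ 0  <
p = 0, r = 1/2 ↦ 1/2  <
p = 0, r = 1 ↦ 1  ≥
p = 1/2, r = 0 ↦ 1/2  <
p = 1/2, r = 1/2 ↦ 1/2  <
p = 1/2, r = 1 ↦ 1  ≥
p = 1, r = 0 ↦ 1  ≥
p = 1, r = 1/2 ↦ 1/2  <
p = 1, r = 1 ↦ 1  ≥
So 4 of the 9 assignments meet the threshold.

4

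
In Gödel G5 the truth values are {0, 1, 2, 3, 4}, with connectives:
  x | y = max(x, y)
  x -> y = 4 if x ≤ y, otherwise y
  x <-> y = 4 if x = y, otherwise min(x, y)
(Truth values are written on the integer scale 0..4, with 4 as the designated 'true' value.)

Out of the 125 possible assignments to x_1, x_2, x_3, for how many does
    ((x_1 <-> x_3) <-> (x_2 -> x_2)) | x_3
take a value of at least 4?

45

value 4: 45 assignments (counts)
value 3: 20 assignments
value 2: 20 assignments
value 1: 20 assignments
value 0: 20 assignments
So 45 of the 125 assignments meet the threshold.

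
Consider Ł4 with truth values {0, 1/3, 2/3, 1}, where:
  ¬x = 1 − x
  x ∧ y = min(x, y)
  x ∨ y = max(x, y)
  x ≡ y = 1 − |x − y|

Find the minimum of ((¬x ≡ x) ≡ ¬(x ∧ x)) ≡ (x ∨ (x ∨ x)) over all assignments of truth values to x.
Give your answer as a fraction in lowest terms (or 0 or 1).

Take x = 1/3:
¬x = ¬1/3 = 2/3
¬x ≡ x = 2/3 ≡ 1/3 = 2/3
x ∧ x = 1/3 ∧ 1/3 = 1/3
¬(x ∧ x) = ¬1/3 = 2/3
(¬x ≡ x) ≡ ¬(x ∧ x) = 2/3 ≡ 2/3 = 1
x ∨ x = 1/3 ∨ 1/3 = 1/3
x ∨ (x ∨ x) = 1/3 ∨ 1/3 = 1/3
((¬x ≡ x) ≡ ¬(x ∧ x)) ≡ (x ∨ (x ∨ x)) = 1 ≡ 1/3 = 1/3
No assignment yields a value below 1/3, so this is the minimum.

1/3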